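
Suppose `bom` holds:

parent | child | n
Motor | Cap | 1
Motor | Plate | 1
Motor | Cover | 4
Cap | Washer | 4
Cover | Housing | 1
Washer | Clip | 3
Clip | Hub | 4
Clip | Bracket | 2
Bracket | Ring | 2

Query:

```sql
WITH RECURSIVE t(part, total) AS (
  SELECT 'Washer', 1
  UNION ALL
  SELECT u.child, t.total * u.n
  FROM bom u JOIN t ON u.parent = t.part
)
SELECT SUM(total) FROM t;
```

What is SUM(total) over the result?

34

Base: (Washer, total=1).
Iteration 1: components of {Washer} -> Clip = 1*3 = 3.
Iteration 2: components of {Clip} -> Bracket = 3*2 = 6, Hub = 3*4 = 12.
Iteration 3: components of {Bracket,Hub} -> Ring = 6*2 = 12.
Iteration 4: no further components; recursion stops.
SUM(total) = 1 + 3 + 12 + 6 + 12 = 34.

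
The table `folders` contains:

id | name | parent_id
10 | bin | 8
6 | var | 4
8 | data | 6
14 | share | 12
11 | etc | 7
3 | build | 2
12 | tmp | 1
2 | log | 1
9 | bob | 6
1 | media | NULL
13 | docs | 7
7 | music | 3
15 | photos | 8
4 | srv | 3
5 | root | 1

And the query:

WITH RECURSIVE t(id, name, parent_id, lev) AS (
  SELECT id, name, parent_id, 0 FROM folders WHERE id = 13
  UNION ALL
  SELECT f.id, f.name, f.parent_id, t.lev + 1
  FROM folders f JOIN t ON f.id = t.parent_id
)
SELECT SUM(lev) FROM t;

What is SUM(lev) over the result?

Base: id=13 (docs), parent_id=7, lev 0.
Iteration 1: join on id=7 -> music (id 7, parent_id=3, lev 1).
Iteration 2: join on id=3 -> build (id 3, parent_id=2, lev 2).
Iteration 3: join on id=2 -> log (id 2, parent_id=1, lev 3).
Iteration 4: join on id=1 -> media (id 1, parent_id=NULL, lev 4).
Iteration 5: parent_id is NULL; no match; recursion stops.
SUM(lev) = 0 + 1 + 2 + 3 + 4 = 10.

10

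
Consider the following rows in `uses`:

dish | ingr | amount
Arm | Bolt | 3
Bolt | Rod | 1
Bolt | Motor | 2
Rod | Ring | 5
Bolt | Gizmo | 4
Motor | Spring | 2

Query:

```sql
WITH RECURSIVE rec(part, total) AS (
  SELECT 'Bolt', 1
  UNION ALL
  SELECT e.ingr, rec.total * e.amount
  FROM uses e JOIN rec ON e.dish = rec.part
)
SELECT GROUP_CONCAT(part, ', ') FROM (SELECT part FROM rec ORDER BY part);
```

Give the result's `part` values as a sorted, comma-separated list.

Bolt, Gizmo, Motor, Ring, Rod, Spring

Base: (Bolt, total=1).
Iteration 1: components of {Bolt} -> Gizmo = 1*4 = 4, Motor = 1*2 = 2, Rod = 1*1 = 1.
Iteration 2: components of {Gizmo,Motor,Rod} -> Ring = 1*5 = 5, Spring = 2*2 = 4.
Iteration 3: no further components; recursion stops.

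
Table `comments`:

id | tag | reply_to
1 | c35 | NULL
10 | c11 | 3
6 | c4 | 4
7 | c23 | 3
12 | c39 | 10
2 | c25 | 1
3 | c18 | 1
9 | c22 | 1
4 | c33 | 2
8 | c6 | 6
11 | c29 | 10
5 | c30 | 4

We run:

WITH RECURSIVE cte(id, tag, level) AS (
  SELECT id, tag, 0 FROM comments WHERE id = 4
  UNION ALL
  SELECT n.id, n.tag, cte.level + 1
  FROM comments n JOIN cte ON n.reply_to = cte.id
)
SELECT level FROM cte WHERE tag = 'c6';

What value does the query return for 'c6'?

Base: id=4 (c33) at level 0.
Iteration 1: rows with reply_to in {4} -> c30 (id 5, level 1), c4 (id 6, level 1).
Iteration 2: rows with reply_to in {5,6} -> c6 (id 8, level 2).
Iteration 3: no rows with reply_to in {8}; recursion stops.

2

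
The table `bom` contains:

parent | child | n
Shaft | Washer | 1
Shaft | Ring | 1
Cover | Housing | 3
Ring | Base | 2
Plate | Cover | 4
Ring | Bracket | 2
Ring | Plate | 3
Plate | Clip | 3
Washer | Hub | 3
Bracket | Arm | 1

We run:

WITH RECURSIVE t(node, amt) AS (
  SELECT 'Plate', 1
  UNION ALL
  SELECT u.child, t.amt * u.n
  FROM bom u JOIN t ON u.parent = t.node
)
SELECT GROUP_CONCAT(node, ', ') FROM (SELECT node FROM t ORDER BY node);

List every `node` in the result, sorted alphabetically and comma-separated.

Clip, Cover, Housing, Plate

Base: (Plate, amt=1).
Iteration 1: components of {Plate} -> Clip = 1*3 = 3, Cover = 1*4 = 4.
Iteration 2: components of {Clip,Cover} -> Housing = 4*3 = 12.
Iteration 3: no further components; recursion stops.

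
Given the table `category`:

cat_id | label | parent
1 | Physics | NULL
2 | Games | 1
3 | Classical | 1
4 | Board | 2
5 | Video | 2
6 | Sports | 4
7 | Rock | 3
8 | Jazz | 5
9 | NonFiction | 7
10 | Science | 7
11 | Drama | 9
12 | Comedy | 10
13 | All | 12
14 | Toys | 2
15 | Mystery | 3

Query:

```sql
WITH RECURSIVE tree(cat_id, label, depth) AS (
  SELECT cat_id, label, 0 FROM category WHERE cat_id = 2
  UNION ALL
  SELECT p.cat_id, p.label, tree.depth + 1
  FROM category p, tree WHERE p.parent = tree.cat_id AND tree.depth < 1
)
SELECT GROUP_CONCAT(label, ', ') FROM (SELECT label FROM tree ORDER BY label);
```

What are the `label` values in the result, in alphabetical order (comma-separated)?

Base: cat_id=2 (Games) at depth 0.
Iteration 1: rows with parent in {2} -> Board (id 4, depth 1), Video (id 5, depth 1), Toys (id 14, depth 1).
Iteration 2: depth < 1 fails for all current rows; recursion stops.

Board, Games, Toys, Video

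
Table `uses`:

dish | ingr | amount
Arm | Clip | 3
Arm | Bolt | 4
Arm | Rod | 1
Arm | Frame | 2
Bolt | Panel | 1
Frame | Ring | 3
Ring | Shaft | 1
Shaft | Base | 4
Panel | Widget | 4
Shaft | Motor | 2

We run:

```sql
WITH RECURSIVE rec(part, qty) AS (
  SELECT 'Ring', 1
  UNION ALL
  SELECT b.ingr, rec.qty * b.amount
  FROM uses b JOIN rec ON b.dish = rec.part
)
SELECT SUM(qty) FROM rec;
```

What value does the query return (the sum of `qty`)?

Base: (Ring, qty=1).
Iteration 1: components of {Ring} -> Shaft = 1*1 = 1.
Iteration 2: components of {Shaft} -> Base = 1*4 = 4, Motor = 1*2 = 2.
Iteration 3: no further components; recursion stops.
SUM(qty) = 1 + 1 + 4 + 2 = 8.

8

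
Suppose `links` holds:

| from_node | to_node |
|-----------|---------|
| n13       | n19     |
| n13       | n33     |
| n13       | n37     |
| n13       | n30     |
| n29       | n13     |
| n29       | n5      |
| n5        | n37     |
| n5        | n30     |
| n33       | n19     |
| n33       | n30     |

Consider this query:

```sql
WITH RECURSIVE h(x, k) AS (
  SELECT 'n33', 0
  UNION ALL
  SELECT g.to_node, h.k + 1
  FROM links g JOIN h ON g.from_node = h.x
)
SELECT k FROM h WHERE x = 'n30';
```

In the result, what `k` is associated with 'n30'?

Base: (n33, k=0).
Iteration 1: edges from {n33} -> (n19, k=1), (n30, k=1).
Iteration 2: no outgoing edges from {n19,n30}; recursion stops.

1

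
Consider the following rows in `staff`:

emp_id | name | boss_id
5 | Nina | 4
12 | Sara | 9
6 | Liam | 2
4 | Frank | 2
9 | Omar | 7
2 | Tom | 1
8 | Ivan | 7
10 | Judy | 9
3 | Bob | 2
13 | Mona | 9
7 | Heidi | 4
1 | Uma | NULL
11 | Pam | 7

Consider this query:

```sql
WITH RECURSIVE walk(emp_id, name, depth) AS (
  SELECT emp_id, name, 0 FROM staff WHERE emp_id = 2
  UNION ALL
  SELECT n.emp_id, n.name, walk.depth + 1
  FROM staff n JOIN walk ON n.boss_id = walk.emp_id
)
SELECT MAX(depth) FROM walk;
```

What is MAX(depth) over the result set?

4

Base: emp_id=2 (Tom) at depth 0.
Iteration 1: rows with boss_id in {2} -> Bob (id 3, depth 1), Frank (id 4, depth 1), Liam (id 6, depth 1).
Iteration 2: rows with boss_id in {3,4,6} -> Nina (id 5, depth 2), Heidi (id 7, depth 2).
Iteration 3: rows with boss_id in {5,7} -> Ivan (id 8, depth 3), Omar (id 9, depth 3), Pam (id 11, depth 3).
Iteration 4: rows with boss_id in {8,9,11} -> Judy (id 10, depth 4), Sara (id 12, depth 4), Mona (id 13, depth 4).
Iteration 5: no rows with boss_id in {10,12,13}; recursion stops.
depth values: 0, 1, 1, 1, 2, 2, 3, 3, 3, 4, 4, 4; the maximum is 4.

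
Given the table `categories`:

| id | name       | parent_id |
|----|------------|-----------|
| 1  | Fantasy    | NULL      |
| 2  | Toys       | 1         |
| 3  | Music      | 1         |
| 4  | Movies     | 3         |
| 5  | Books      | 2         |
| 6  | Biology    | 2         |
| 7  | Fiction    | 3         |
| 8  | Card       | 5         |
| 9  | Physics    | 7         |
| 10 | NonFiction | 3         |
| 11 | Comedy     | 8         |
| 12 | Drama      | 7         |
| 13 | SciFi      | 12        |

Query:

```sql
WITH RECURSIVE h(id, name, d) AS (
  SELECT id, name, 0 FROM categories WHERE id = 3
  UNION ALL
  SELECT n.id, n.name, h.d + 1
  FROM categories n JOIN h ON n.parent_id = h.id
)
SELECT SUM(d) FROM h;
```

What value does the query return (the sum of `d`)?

10

Base: id=3 (Music) at d 0.
Iteration 1: rows with parent_id in {3} -> Movies (id 4, d 1), Fiction (id 7, d 1), NonFiction (id 10, d 1).
Iteration 2: rows with parent_id in {4,7,10} -> Physics (id 9, d 2), Drama (id 12, d 2).
Iteration 3: rows with parent_id in {9,12} -> SciFi (id 13, d 3).
Iteration 4: no rows with parent_id in {13}; recursion stops.
SUM(d) = 0 + 1 + 1 + 1 + 2 + 2 + 3 = 10.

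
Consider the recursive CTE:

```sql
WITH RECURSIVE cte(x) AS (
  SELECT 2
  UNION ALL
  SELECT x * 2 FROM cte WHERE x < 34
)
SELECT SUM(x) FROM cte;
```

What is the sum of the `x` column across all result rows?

Base: x=2.
Iteration 1: 2 < 34 holds -> x = 2 * 2 = 4.
Iteration 2: 4 < 34 holds -> x = 4 * 2 = 8.
Iteration 3: 8 < 34 holds -> x = 8 * 2 = 16.
Iteration 4: 16 < 34 holds -> x = 16 * 2 = 32.
Iteration 5: 32 < 34 holds -> x = 32 * 2 = 64.
Iteration 6: 64 < 34 fails; recursion stops.
SUM(x) = 2 + 4 + 8 + 16 + 32 + 64 = 126.

126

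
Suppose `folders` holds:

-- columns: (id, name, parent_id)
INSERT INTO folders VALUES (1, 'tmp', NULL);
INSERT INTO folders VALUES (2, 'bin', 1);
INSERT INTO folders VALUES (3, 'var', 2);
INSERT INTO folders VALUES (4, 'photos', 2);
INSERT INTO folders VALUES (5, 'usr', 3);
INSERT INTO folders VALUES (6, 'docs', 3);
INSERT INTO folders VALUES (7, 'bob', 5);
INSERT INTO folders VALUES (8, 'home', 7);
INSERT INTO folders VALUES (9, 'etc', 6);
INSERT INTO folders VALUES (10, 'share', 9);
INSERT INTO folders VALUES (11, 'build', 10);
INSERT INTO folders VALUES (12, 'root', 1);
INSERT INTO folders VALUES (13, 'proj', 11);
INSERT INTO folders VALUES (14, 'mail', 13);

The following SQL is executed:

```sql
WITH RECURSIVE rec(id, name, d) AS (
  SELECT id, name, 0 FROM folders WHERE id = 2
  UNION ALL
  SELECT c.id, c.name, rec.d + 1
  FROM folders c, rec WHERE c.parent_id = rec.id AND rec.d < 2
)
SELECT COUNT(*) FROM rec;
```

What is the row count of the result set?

5

Base: id=2 (bin) at d 0.
Iteration 1: rows with parent_id in {2} -> var (id 3, d 1), photos (id 4, d 1).
Iteration 2: rows with parent_id in {3,4} -> usr (id 5, d 2), docs (id 6, d 2).
Iteration 3: d < 2 fails for all current rows; recursion stops.
Total rows emitted: 5.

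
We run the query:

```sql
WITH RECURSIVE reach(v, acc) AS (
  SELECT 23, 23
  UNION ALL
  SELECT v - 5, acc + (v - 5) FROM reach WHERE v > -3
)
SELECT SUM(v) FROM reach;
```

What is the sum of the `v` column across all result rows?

56

Base: v=23, acc=23.
Iteration 1: 23 > -3 holds -> v = 23 - 5 = 18, acc = 23 + 18 = 41.
Iteration 2: 18 > -3 holds -> v = 18 - 5 = 13, acc = 41 + 13 = 54.
Iteration 3: 13 > -3 holds -> v = 13 - 5 = 8, acc = 54 + 8 = 62.
Iteration 4: 8 > -3 holds -> v = 8 - 5 = 3, acc = 62 + 3 = 65.
Iteration 5: 3 > -3 holds -> v = 3 - 5 = -2, acc = 65 + -2 = 63.
Iteration 6: -2 > -3 holds -> v = -2 - 5 = -7, acc = 63 + -7 = 56.
Iteration 7: -7 > -3 fails; recursion stops.
SUM(v) = 23 + 18 + 13 + 8 + 3 + -2 + -7 = 56.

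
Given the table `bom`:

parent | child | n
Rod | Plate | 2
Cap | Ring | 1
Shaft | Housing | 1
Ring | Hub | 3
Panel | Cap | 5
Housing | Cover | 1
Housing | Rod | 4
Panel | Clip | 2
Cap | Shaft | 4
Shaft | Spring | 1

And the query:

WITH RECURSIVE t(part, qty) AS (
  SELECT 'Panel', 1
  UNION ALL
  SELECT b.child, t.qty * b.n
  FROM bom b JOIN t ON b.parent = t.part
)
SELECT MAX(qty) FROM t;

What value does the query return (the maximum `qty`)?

160

Base: (Panel, qty=1).
Iteration 1: components of {Panel} -> Cap = 1*5 = 5, Clip = 1*2 = 2.
Iteration 2: components of {Cap,Clip} -> Ring = 5*1 = 5, Shaft = 5*4 = 20.
Iteration 3: components of {Ring,Shaft} -> Housing = 20*1 = 20, Hub = 5*3 = 15, Spring = 20*1 = 20.
Iteration 4: components of {Housing,Hub,Spring} -> Cover = 20*1 = 20, Rod = 20*4 = 80.
Iteration 5: components of {Cover,Rod} -> Plate = 80*2 = 160.
Iteration 6: no further components; recursion stops.
qty values: 1, 5, 2, 5, 20, 15, 20, 20, 80, 20, 160; the maximum is 160.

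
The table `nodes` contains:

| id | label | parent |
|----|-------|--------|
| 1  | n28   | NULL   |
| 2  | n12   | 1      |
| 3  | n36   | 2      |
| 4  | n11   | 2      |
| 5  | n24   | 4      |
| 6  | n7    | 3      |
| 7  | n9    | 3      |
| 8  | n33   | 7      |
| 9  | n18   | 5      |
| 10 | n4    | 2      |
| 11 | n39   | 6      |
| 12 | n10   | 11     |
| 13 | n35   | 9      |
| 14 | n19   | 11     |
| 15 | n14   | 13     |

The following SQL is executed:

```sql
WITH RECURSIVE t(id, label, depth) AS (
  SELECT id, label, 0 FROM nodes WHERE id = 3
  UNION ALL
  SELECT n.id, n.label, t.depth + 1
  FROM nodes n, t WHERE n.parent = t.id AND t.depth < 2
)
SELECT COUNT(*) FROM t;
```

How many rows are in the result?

Base: id=3 (n36) at depth 0.
Iteration 1: rows with parent in {3} -> n7 (id 6, depth 1), n9 (id 7, depth 1).
Iteration 2: rows with parent in {6,7} -> n33 (id 8, depth 2), n39 (id 11, depth 2).
Iteration 3: depth < 2 fails for all current rows; recursion stops.
Total rows emitted: 5.

5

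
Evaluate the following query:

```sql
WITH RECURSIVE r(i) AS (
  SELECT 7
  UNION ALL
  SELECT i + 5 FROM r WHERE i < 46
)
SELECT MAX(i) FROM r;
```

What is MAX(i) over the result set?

47

Base: i=7.
Iteration 1: 7 < 46 holds -> i = 7 + 5 = 12.
Iteration 2: 12 < 46 holds -> i = 12 + 5 = 17.
Iteration 3: 17 < 46 holds -> i = 17 + 5 = 22.
Iteration 4: 22 < 46 holds -> i = 22 + 5 = 27.
Iteration 5: 27 < 46 holds -> i = 27 + 5 = 32.
Iteration 6: 32 < 46 holds -> i = 32 + 5 = 37.
Iteration 7: 37 < 46 holds -> i = 37 + 5 = 42.
Iteration 8: 42 < 46 holds -> i = 42 + 5 = 47.
Iteration 9: 47 < 46 fails; recursion stops.
i values: 7, 12, 17, 22, 27, 32, 37, 42, 47; the maximum is 47.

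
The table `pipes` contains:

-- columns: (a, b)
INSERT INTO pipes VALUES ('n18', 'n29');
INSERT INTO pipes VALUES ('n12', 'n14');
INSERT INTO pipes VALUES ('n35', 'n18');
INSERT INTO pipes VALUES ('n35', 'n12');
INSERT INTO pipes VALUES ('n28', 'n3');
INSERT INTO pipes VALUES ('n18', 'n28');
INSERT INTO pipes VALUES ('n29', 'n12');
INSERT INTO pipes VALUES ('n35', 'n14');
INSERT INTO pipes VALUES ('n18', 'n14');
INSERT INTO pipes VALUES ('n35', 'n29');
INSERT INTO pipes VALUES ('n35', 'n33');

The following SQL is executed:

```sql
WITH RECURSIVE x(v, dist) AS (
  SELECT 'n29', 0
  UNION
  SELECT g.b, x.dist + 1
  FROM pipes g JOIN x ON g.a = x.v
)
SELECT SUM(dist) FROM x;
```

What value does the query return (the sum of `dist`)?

Base: (n29, dist=0).
Iteration 1: edges from {n29} -> (n12, dist=1).
Iteration 2: edges from {n12} -> (n14, dist=2).
Iteration 3: no outgoing edges from {n14}; recursion stops.
SUM(dist) = 0 + 1 + 2 = 3.

3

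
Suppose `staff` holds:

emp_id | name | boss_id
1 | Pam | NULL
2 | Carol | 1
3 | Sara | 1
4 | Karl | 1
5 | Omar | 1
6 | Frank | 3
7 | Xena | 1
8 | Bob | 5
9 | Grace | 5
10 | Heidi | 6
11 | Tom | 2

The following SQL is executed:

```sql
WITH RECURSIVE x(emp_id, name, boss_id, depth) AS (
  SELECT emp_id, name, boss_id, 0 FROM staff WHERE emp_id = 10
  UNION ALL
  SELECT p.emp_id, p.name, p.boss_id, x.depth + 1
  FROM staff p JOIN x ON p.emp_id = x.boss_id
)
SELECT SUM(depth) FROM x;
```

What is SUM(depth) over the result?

6

Base: emp_id=10 (Heidi), boss_id=6, depth 0.
Iteration 1: join on emp_id=6 -> Frank (id 6, boss_id=3, depth 1).
Iteration 2: join on emp_id=3 -> Sara (id 3, boss_id=1, depth 2).
Iteration 3: join on emp_id=1 -> Pam (id 1, boss_id=NULL, depth 3).
Iteration 4: boss_id is NULL; no match; recursion stops.
SUM(depth) = 0 + 1 + 2 + 3 = 6.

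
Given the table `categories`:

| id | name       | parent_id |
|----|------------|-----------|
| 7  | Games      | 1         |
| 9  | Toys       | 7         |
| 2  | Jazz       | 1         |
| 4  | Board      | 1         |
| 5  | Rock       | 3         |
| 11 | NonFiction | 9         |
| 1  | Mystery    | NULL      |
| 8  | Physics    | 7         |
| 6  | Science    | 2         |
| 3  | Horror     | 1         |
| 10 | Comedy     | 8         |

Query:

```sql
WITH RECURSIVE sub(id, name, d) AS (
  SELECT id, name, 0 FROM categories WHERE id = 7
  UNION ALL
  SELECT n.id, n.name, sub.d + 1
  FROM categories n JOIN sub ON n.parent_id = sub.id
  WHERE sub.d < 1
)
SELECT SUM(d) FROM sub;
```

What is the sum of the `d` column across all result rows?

Base: id=7 (Games) at d 0.
Iteration 1: rows with parent_id in {7} -> Physics (id 8, d 1), Toys (id 9, d 1).
Iteration 2: d < 1 fails for all current rows; recursion stops.
SUM(d) = 0 + 1 + 1 = 2.

2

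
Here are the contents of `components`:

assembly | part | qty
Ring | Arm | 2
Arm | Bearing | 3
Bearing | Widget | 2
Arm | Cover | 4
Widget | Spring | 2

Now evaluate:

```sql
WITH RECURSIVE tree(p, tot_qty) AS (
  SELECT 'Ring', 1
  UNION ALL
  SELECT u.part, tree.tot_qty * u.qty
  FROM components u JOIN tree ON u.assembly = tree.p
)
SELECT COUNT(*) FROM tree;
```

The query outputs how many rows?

6

Base: (Ring, tot_qty=1).
Iteration 1: components of {Ring} -> Arm = 1*2 = 2.
Iteration 2: components of {Arm} -> Bearing = 2*3 = 6, Cover = 2*4 = 8.
Iteration 3: components of {Bearing,Cover} -> Widget = 6*2 = 12.
Iteration 4: components of {Widget} -> Spring = 12*2 = 24.
Iteration 5: no further components; recursion stops.
Total rows emitted: 6.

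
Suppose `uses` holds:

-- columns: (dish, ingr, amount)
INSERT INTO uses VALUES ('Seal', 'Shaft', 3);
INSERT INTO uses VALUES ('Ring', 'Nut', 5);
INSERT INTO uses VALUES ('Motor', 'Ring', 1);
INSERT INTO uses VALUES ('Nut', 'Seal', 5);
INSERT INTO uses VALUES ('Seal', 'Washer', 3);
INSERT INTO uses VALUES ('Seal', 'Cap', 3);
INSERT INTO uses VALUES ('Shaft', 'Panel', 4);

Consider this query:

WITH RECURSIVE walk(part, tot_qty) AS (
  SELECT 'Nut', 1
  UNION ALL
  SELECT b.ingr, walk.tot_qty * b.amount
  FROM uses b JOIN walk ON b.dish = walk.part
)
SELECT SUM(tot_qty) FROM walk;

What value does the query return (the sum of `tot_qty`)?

Base: (Nut, tot_qty=1).
Iteration 1: components of {Nut} -> Seal = 1*5 = 5.
Iteration 2: components of {Seal} -> Cap = 5*3 = 15, Shaft = 5*3 = 15, Washer = 5*3 = 15.
Iteration 3: components of {Cap,Shaft,Washer} -> Panel = 15*4 = 60.
Iteration 4: no further components; recursion stops.
SUM(tot_qty) = 1 + 5 + 15 + 15 + 15 + 60 = 111.

111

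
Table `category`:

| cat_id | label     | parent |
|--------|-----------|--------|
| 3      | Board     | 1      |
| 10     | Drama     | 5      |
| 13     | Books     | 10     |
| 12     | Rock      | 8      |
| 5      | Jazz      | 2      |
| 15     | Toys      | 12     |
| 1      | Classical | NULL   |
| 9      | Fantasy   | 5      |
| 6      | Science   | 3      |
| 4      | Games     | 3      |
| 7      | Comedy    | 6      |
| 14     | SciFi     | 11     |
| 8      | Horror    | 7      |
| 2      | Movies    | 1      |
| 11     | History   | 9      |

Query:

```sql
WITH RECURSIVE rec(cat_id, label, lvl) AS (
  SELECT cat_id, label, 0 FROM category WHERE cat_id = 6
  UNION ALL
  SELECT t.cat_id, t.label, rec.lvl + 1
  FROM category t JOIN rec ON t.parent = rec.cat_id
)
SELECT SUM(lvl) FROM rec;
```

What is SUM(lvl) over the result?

Base: cat_id=6 (Science) at lvl 0.
Iteration 1: rows with parent in {6} -> Comedy (id 7, lvl 1).
Iteration 2: rows with parent in {7} -> Horror (id 8, lvl 2).
Iteration 3: rows with parent in {8} -> Rock (id 12, lvl 3).
Iteration 4: rows with parent in {12} -> Toys (id 15, lvl 4).
Iteration 5: no rows with parent in {15}; recursion stops.
SUM(lvl) = 0 + 1 + 2 + 3 + 4 = 10.

10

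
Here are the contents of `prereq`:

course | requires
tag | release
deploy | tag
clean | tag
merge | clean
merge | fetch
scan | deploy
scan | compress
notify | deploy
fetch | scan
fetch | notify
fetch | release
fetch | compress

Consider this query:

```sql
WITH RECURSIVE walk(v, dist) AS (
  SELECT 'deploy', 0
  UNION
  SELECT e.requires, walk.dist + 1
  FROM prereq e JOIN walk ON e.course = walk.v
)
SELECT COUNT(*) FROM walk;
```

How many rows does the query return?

3

Base: (deploy, dist=0).
Iteration 1: edges from {deploy} -> (tag, dist=1).
Iteration 2: edges from {tag} -> (release, dist=2).
Iteration 3: no outgoing edges from {release}; recursion stops.
Total rows emitted: 3.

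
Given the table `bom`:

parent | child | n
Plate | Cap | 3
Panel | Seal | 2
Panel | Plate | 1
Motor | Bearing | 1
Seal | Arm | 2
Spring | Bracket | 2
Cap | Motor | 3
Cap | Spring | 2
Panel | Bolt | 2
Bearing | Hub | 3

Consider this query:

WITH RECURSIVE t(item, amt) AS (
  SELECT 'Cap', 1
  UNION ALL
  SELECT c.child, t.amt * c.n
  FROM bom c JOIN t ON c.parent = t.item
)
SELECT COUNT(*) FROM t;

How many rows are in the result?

6

Base: (Cap, amt=1).
Iteration 1: components of {Cap} -> Motor = 1*3 = 3, Spring = 1*2 = 2.
Iteration 2: components of {Motor,Spring} -> Bearing = 3*1 = 3, Bracket = 2*2 = 4.
Iteration 3: components of {Bearing,Bracket} -> Hub = 3*3 = 9.
Iteration 4: no further components; recursion stops.
Total rows emitted: 6.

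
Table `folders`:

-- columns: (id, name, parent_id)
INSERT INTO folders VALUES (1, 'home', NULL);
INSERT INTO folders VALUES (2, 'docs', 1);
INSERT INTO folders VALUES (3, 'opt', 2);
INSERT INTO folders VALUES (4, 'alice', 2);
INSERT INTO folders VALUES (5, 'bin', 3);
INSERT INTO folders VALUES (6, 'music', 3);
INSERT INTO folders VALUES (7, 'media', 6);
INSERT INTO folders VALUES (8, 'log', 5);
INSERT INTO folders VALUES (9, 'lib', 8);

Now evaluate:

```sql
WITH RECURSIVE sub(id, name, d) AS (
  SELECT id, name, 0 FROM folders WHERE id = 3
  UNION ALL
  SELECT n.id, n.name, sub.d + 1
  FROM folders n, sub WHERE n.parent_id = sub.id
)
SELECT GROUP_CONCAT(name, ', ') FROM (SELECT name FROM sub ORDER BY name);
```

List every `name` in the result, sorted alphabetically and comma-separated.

Base: id=3 (opt) at d 0.
Iteration 1: rows with parent_id in {3} -> bin (id 5, d 1), music (id 6, d 1).
Iteration 2: rows with parent_id in {5,6} -> media (id 7, d 2), log (id 8, d 2).
Iteration 3: rows with parent_id in {7,8} -> lib (id 9, d 3).
Iteration 4: no rows with parent_id in {9}; recursion stops.

bin, lib, log, media, music, opt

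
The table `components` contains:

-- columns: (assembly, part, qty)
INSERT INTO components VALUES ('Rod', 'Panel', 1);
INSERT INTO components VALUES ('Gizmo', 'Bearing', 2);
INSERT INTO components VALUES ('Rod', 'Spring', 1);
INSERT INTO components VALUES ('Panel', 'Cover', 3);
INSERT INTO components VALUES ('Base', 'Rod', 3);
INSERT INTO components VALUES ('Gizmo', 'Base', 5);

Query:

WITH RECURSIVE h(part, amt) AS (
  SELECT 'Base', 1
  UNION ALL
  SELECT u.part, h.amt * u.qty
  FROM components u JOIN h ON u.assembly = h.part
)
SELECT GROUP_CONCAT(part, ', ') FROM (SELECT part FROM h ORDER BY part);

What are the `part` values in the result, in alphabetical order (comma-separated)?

Base: (Base, amt=1).
Iteration 1: components of {Base} -> Rod = 1*3 = 3.
Iteration 2: components of {Rod} -> Panel = 3*1 = 3, Spring = 3*1 = 3.
Iteration 3: components of {Panel,Spring} -> Cover = 3*3 = 9.
Iteration 4: no further components; recursion stops.

Base, Cover, Panel, Rod, Spring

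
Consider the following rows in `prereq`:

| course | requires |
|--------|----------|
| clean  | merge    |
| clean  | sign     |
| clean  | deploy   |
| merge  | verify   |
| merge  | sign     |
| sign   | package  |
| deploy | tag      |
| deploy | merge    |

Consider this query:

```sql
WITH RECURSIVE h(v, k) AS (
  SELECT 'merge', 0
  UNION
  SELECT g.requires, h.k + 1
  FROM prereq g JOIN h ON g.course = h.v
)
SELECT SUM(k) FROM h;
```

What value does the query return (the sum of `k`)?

Base: (merge, k=0).
Iteration 1: edges from {merge} -> (sign, k=1), (verify, k=1).
Iteration 2: edges from {sign,verify} -> (package, k=2).
Iteration 3: no outgoing edges from {package}; recursion stops.
SUM(k) = 0 + 1 + 1 + 2 = 4.

4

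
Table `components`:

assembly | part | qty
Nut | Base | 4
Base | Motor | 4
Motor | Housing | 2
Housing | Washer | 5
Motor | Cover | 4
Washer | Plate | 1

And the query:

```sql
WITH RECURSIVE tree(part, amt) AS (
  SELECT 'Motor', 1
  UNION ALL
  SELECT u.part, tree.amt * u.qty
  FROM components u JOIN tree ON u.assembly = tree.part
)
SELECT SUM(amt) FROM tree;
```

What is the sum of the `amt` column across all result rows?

27

Base: (Motor, amt=1).
Iteration 1: components of {Motor} -> Cover = 1*4 = 4, Housing = 1*2 = 2.
Iteration 2: components of {Cover,Housing} -> Washer = 2*5 = 10.
Iteration 3: components of {Washer} -> Plate = 10*1 = 10.
Iteration 4: no further components; recursion stops.
SUM(amt) = 1 + 2 + 4 + 10 + 10 = 27.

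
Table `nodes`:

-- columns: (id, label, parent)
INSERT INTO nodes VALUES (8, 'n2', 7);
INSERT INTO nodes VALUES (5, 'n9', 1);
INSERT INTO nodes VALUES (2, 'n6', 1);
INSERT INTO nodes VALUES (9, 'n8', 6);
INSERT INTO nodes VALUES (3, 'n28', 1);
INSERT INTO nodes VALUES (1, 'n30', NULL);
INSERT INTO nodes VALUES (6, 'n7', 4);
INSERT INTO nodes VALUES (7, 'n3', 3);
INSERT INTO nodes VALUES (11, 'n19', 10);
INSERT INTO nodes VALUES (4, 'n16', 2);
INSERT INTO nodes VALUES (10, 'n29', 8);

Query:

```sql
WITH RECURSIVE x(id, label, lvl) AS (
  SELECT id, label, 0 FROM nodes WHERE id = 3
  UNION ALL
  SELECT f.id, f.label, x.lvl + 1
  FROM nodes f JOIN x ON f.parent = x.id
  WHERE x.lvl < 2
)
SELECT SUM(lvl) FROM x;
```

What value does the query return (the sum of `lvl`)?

3

Base: id=3 (n28) at lvl 0.
Iteration 1: rows with parent in {3} -> n3 (id 7, lvl 1).
Iteration 2: rows with parent in {7} -> n2 (id 8, lvl 2).
Iteration 3: lvl < 2 fails for all current rows; recursion stops.
SUM(lvl) = 0 + 1 + 2 = 3.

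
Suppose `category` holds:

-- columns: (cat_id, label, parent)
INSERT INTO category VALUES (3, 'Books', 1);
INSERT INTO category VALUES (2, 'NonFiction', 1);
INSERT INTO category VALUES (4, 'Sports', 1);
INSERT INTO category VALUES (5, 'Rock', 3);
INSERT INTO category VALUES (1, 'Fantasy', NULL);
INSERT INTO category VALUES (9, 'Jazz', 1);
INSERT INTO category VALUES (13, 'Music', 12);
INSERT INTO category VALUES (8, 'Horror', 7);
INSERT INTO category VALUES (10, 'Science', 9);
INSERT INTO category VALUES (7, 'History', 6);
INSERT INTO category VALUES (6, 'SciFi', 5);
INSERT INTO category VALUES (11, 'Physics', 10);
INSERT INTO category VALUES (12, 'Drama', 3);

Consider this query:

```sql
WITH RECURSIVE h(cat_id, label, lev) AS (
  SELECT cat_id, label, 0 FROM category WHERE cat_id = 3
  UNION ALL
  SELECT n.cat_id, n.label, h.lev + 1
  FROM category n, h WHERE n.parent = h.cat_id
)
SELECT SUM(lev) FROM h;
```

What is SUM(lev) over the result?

13

Base: cat_id=3 (Books) at lev 0.
Iteration 1: rows with parent in {3} -> Rock (id 5, lev 1), Drama (id 12, lev 1).
Iteration 2: rows with parent in {5,12} -> SciFi (id 6, lev 2), Music (id 13, lev 2).
Iteration 3: rows with parent in {6,13} -> History (id 7, lev 3).
Iteration 4: rows with parent in {7} -> Horror (id 8, lev 4).
Iteration 5: no rows with parent in {8}; recursion stops.
SUM(lev) = 0 + 1 + 1 + 2 + 2 + 3 + 4 = 13.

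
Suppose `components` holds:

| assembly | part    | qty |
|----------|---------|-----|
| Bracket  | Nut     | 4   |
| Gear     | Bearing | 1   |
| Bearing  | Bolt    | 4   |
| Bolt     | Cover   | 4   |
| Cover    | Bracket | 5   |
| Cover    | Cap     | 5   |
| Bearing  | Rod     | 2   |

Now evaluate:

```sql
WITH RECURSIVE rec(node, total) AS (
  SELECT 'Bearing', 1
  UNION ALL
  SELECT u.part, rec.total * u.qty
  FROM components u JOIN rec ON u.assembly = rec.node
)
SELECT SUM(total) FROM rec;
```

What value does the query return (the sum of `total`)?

503

Base: (Bearing, total=1).
Iteration 1: components of {Bearing} -> Bolt = 1*4 = 4, Rod = 1*2 = 2.
Iteration 2: components of {Bolt,Rod} -> Cover = 4*4 = 16.
Iteration 3: components of {Cover} -> Bracket = 16*5 = 80, Cap = 16*5 = 80.
Iteration 4: components of {Bracket,Cap} -> Nut = 80*4 = 320.
Iteration 5: no further components; recursion stops.
SUM(total) = 1 + 4 + 2 + 16 + 80 + 80 + 320 = 503.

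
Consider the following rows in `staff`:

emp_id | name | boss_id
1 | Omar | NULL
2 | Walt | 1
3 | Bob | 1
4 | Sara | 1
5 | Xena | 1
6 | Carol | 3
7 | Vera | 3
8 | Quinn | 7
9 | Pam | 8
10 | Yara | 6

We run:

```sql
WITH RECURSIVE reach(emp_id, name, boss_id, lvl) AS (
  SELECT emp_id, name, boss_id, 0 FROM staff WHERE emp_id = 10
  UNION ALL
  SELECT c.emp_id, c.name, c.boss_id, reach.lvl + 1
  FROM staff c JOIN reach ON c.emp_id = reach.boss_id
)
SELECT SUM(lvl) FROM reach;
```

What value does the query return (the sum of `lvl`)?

Base: emp_id=10 (Yara), boss_id=6, lvl 0.
Iteration 1: join on emp_id=6 -> Carol (id 6, boss_id=3, lvl 1).
Iteration 2: join on emp_id=3 -> Bob (id 3, boss_id=1, lvl 2).
Iteration 3: join on emp_id=1 -> Omar (id 1, boss_id=NULL, lvl 3).
Iteration 4: boss_id is NULL; no match; recursion stops.
SUM(lvl) = 0 + 1 + 2 + 3 = 6.

6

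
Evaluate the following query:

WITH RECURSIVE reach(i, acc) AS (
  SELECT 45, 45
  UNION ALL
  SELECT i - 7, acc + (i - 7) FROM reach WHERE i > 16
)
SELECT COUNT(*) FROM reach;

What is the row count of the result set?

Base: i=45, acc=45.
Iteration 1: 45 > 16 holds -> i = 45 - 7 = 38, acc = 45 + 38 = 83.
Iteration 2: 38 > 16 holds -> i = 38 - 7 = 31, acc = 83 + 31 = 114.
Iteration 3: 31 > 16 holds -> i = 31 - 7 = 24, acc = 114 + 24 = 138.
Iteration 4: 24 > 16 holds -> i = 24 - 7 = 17, acc = 138 + 17 = 155.
Iteration 5: 17 > 16 holds -> i = 17 - 7 = 10, acc = 155 + 10 = 165.
Iteration 6: 10 > 16 fails; recursion stops.
Total rows emitted: 6.

6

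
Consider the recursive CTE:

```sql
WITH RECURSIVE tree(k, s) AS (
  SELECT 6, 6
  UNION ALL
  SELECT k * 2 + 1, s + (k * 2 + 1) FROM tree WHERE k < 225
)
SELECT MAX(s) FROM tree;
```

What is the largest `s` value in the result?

Base: k=6, s=6.
Iteration 1: 6 < 225 holds -> k = 6 * 2 + 1 = 13, s = 6 + 13 = 19.
Iteration 2: 13 < 225 holds -> k = 13 * 2 + 1 = 27, s = 19 + 27 = 46.
Iteration 3: 27 < 225 holds -> k = 27 * 2 + 1 = 55, s = 46 + 55 = 101.
Iteration 4: 55 < 225 holds -> k = 55 * 2 + 1 = 111, s = 101 + 111 = 212.
Iteration 5: 111 < 225 holds -> k = 111 * 2 + 1 = 223, s = 212 + 223 = 435.
Iteration 6: 223 < 225 holds -> k = 223 * 2 + 1 = 447, s = 435 + 447 = 882.
Iteration 7: 447 < 225 fails; recursion stops.
s values: 6, 19, 46, 101, 212, 435, 882; the maximum is 882.

882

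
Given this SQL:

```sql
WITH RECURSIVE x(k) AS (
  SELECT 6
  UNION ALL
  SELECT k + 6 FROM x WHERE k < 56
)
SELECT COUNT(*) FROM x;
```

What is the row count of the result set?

Base: k=6.
Iteration 1: 6 < 56 holds -> k = 6 + 6 = 12.
Iteration 2: 12 < 56 holds -> k = 12 + 6 = 18.
Iteration 3: 18 < 56 holds -> k = 18 + 6 = 24.
Iteration 4: 24 < 56 holds -> k = 24 + 6 = 30.
Iteration 5: 30 < 56 holds -> k = 30 + 6 = 36.
Iteration 6: 36 < 56 holds -> k = 36 + 6 = 42.
Iteration 7: 42 < 56 holds -> k = 42 + 6 = 48.
Iteration 8: 48 < 56 holds -> k = 48 + 6 = 54.
Iteration 9: 54 < 56 holds -> k = 54 + 6 = 60.
Iteration 10: 60 < 56 fails; recursion stops.
Total rows emitted: 10.

10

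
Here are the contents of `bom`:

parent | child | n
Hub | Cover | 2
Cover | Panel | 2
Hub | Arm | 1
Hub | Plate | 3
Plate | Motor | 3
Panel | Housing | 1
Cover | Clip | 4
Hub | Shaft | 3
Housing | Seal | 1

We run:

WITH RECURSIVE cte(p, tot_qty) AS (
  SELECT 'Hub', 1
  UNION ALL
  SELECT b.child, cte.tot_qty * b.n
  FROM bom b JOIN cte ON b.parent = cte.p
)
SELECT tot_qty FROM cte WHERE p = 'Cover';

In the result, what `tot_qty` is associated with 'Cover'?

2

Base: (Hub, tot_qty=1).
Iteration 1: components of {Hub} -> Arm = 1*1 = 1, Cover = 1*2 = 2, Plate = 1*3 = 3, Shaft = 1*3 = 3.
Iteration 2: components of {Arm,Cover,Plate,Shaft} -> Clip = 2*4 = 8, Motor = 3*3 = 9, Panel = 2*2 = 4.
Iteration 3: components of {Clip,Motor,Panel} -> Housing = 4*1 = 4.
Iteration 4: components of {Housing} -> Seal = 4*1 = 4.
Iteration 5: no further components; recursion stops.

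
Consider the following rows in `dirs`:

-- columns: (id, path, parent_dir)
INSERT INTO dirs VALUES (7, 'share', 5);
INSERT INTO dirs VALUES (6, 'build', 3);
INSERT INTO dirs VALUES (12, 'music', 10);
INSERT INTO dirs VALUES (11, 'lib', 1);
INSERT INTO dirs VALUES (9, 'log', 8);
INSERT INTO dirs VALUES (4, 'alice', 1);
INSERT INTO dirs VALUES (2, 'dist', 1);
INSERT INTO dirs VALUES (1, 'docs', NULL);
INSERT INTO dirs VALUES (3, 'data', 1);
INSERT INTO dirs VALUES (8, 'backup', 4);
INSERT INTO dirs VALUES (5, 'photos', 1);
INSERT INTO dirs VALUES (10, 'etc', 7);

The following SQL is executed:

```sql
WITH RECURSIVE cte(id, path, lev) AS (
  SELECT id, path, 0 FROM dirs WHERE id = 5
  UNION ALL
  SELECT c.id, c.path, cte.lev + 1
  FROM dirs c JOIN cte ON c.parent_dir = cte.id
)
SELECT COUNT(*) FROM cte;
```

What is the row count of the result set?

Base: id=5 (photos) at lev 0.
Iteration 1: rows with parent_dir in {5} -> share (id 7, lev 1).
Iteration 2: rows with parent_dir in {7} -> etc (id 10, lev 2).
Iteration 3: rows with parent_dir in {10} -> music (id 12, lev 3).
Iteration 4: no rows with parent_dir in {12}; recursion stops.
Total rows emitted: 4.

4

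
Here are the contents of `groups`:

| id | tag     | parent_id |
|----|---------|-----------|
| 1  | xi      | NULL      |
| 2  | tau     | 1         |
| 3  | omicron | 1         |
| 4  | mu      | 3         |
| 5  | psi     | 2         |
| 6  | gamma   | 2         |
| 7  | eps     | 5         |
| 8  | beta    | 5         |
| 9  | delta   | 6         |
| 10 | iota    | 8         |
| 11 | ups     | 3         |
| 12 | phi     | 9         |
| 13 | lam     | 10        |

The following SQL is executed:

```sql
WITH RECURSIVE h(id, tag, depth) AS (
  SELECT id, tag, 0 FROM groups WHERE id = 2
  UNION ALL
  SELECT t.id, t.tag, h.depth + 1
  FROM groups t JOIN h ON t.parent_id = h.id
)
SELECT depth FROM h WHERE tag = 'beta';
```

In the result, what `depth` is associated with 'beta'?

2

Base: id=2 (tau) at depth 0.
Iteration 1: rows with parent_id in {2} -> psi (id 5, depth 1), gamma (id 6, depth 1).
Iteration 2: rows with parent_id in {5,6} -> eps (id 7, depth 2), beta (id 8, depth 2), delta (id 9, depth 2).
Iteration 3: rows with parent_id in {7,8,9} -> iota (id 10, depth 3), phi (id 12, depth 3).
Iteration 4: rows with parent_id in {10,12} -> lam (id 13, depth 4).
Iteration 5: no rows with parent_id in {13}; recursion stops.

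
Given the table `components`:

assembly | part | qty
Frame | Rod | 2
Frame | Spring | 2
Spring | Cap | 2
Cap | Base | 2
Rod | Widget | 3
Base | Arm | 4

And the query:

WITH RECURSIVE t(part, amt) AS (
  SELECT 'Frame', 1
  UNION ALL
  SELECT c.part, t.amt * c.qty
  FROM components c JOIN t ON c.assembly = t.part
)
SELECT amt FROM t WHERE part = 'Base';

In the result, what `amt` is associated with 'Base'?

Base: (Frame, amt=1).
Iteration 1: components of {Frame} -> Rod = 1*2 = 2, Spring = 1*2 = 2.
Iteration 2: components of {Rod,Spring} -> Cap = 2*2 = 4, Widget = 2*3 = 6.
Iteration 3: components of {Cap,Widget} -> Base = 4*2 = 8.
Iteration 4: components of {Base} -> Arm = 8*4 = 32.
Iteration 5: no further components; recursion stops.

8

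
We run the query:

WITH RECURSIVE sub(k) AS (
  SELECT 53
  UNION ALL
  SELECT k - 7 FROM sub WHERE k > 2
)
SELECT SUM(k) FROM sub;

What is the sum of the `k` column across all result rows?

Base: k=53.
Iteration 1: 53 > 2 holds -> k = 53 - 7 = 46.
Iteration 2: 46 > 2 holds -> k = 46 - 7 = 39.
Iteration 3: 39 > 2 holds -> k = 39 - 7 = 32.
Iteration 4: 32 > 2 holds -> k = 32 - 7 = 25.
Iteration 5: 25 > 2 holds -> k = 25 - 7 = 18.
Iteration 6: 18 > 2 holds -> k = 18 - 7 = 11.
Iteration 7: 11 > 2 holds -> k = 11 - 7 = 4.
Iteration 8: 4 > 2 holds -> k = 4 - 7 = -3.
Iteration 9: -3 > 2 fails; recursion stops.
SUM(k) = 53 + 46 + 39 + 32 + 25 + 18 + 11 + 4 + -3 = 225.

225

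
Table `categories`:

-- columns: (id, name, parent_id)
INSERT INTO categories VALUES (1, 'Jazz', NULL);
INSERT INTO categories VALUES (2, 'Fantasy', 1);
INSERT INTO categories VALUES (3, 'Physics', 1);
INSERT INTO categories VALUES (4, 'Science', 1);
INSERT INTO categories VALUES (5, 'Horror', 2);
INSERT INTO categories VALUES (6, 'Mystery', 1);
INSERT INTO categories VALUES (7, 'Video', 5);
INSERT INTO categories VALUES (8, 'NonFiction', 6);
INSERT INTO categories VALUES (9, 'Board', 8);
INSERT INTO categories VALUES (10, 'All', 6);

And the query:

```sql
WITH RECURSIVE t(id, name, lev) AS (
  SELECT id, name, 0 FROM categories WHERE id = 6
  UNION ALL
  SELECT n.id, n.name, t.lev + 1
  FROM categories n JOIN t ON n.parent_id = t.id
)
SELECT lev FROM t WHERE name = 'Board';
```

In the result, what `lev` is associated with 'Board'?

2

Base: id=6 (Mystery) at lev 0.
Iteration 1: rows with parent_id in {6} -> NonFiction (id 8, lev 1), All (id 10, lev 1).
Iteration 2: rows with parent_id in {8,10} -> Board (id 9, lev 2).
Iteration 3: no rows with parent_id in {9}; recursion stops.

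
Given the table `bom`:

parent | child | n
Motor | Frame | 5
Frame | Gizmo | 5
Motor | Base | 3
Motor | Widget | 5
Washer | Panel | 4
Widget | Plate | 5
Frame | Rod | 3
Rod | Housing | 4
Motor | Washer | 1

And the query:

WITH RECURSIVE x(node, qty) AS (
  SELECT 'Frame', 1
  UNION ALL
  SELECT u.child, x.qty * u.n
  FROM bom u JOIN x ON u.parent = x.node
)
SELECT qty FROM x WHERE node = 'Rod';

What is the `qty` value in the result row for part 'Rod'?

3

Base: (Frame, qty=1).
Iteration 1: components of {Frame} -> Gizmo = 1*5 = 5, Rod = 1*3 = 3.
Iteration 2: components of {Gizmo,Rod} -> Housing = 3*4 = 12.
Iteration 3: no further components; recursion stops.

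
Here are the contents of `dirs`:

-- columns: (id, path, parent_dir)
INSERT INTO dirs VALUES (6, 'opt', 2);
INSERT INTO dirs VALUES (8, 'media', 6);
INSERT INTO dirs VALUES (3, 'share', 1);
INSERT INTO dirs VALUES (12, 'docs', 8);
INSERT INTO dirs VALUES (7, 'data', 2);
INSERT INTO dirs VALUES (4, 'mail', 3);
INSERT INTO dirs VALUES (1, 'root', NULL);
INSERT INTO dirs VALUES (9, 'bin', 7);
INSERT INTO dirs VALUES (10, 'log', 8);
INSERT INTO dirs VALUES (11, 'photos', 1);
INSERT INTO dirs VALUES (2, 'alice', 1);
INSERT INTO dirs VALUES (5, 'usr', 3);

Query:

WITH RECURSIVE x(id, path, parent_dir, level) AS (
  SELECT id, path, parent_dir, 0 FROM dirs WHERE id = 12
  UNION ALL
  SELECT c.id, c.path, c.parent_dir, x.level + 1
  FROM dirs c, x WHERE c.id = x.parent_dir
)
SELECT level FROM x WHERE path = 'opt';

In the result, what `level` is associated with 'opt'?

2

Base: id=12 (docs), parent_dir=8, level 0.
Iteration 1: join on id=8 -> media (id 8, parent_dir=6, level 1).
Iteration 2: join on id=6 -> opt (id 6, parent_dir=2, level 2).
Iteration 3: join on id=2 -> alice (id 2, parent_dir=1, level 3).
Iteration 4: join on id=1 -> root (id 1, parent_dir=NULL, level 4).
Iteration 5: parent_dir is NULL; no match; recursion stops.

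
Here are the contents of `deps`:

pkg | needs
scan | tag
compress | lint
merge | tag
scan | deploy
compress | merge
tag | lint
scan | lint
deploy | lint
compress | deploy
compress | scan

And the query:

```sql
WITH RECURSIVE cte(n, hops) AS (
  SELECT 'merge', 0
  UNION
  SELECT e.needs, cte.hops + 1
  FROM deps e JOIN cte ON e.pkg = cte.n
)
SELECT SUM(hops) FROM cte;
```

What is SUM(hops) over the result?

Base: (merge, hops=0).
Iteration 1: edges from {merge} -> (tag, hops=1).
Iteration 2: edges from {tag} -> (lint, hops=2).
Iteration 3: no outgoing edges from {lint}; recursion stops.
SUM(hops) = 0 + 1 + 2 = 3.

3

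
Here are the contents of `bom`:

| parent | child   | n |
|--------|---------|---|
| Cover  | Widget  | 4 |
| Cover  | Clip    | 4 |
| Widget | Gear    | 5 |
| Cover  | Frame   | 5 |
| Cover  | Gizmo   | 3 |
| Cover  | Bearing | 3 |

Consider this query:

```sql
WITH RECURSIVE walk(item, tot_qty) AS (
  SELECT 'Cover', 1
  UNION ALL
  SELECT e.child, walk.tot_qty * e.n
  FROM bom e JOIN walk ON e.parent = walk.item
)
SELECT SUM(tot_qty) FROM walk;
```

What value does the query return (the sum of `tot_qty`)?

Base: (Cover, tot_qty=1).
Iteration 1: components of {Cover} -> Bearing = 1*3 = 3, Clip = 1*4 = 4, Frame = 1*5 = 5, Gizmo = 1*3 = 3, Widget = 1*4 = 4.
Iteration 2: components of {Bearing,Clip,Frame,Gizmo,Widget} -> Gear = 4*5 = 20.
Iteration 3: no further components; recursion stops.
SUM(tot_qty) = 1 + 4 + 4 + 5 + 3 + 3 + 20 = 40.

40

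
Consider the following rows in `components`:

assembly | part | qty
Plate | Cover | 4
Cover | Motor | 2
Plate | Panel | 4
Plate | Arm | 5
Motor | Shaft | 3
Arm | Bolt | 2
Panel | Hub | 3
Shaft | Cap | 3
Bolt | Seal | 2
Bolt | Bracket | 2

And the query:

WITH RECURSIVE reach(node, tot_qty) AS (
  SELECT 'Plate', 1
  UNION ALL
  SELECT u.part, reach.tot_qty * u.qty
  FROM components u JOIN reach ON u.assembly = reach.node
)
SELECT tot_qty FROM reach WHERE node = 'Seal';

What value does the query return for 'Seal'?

Base: (Plate, tot_qty=1).
Iteration 1: components of {Plate} -> Arm = 1*5 = 5, Cover = 1*4 = 4, Panel = 1*4 = 4.
Iteration 2: components of {Arm,Cover,Panel} -> Bolt = 5*2 = 10, Hub = 4*3 = 12, Motor = 4*2 = 8.
Iteration 3: components of {Bolt,Hub,Motor} -> Bracket = 10*2 = 20, Seal = 10*2 = 20, Shaft = 8*3 = 24.
Iteration 4: components of {Bracket,Seal,Shaft} -> Cap = 24*3 = 72.
Iteration 5: no further components; recursion stops.

20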